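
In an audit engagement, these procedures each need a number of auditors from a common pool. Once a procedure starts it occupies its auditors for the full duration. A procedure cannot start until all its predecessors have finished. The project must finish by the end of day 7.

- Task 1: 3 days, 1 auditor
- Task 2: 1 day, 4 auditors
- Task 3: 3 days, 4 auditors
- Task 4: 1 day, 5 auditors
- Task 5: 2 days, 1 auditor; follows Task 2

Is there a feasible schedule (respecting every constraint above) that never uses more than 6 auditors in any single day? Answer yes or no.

yes

Schedule Task 1@1, Task 2@1, Task 3@2, Task 4@5, Task 5@6: d1:5  d2:5  d3:5  d4:4  d5:5  d6:1  d7:1 — peak 5 ≤ 6.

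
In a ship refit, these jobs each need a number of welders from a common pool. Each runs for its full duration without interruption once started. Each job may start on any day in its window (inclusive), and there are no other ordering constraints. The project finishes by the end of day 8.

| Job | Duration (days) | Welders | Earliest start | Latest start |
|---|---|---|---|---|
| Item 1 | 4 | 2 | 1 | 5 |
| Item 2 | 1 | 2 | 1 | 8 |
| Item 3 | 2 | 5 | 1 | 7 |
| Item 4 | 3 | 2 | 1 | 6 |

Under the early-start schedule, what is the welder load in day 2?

At early start, day 2 has: Item 1, Item 3, Item 4.
Demand: 2 + 5 + 2 = 9.

9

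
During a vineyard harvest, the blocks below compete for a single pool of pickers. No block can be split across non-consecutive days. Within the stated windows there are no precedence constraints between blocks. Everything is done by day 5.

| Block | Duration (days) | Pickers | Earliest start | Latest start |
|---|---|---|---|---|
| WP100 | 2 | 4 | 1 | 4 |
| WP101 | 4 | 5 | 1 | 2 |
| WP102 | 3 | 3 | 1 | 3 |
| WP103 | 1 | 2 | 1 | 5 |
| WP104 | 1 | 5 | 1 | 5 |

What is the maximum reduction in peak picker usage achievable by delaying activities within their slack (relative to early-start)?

Early-start peak: d1:19  d2:12  d3:8  d4:5  d5:0 ⇒ 19.
Leveled (WP100@1, WP101@1, WP102@3, WP103@3, WP104@5): d1:9  d2:9  d3:10  d4:8  d5:8 ⇒ 10.
Reduction 19 − 10 = 9.

9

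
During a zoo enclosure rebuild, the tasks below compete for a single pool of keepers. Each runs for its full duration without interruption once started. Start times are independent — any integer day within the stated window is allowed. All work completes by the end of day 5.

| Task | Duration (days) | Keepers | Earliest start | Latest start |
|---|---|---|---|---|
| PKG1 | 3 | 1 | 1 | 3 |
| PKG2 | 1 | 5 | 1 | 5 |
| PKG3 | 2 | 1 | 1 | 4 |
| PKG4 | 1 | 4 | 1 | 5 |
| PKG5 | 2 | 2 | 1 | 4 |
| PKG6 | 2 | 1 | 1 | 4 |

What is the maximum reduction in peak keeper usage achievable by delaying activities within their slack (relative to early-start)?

Early-start peak: d1:14  d2:5  d3:1  d4:0  d5:0 ⇒ 14.
Leveled (PKG1@1, PKG2@4, PKG3@1, PKG4@3, PKG5@1, PKG6@1): d1:5  d2:5  d3:5  d4:5  d5:0 ⇒ 5.
Reduction 14 − 5 = 9.

9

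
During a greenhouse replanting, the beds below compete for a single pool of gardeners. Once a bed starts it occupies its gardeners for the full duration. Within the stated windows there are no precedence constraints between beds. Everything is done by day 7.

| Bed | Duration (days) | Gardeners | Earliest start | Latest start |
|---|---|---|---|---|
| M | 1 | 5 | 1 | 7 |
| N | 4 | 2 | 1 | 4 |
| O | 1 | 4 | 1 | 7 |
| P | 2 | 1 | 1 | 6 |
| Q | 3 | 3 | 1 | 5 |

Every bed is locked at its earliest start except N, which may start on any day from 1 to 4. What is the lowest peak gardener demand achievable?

13

N@1: d1:15  d2:6  d3:5  d4:2  d5:0  d6:0  d7:0 → peak 15
N@2: d1:13  d2:6  d3:5  d4:2  d5:2  d6:0  d7:0 → peak 13
N@3: d1:13  d2:4  d3:5  d4:2  d5:2  d6:2  d7:0 → peak 13
N@4: d1:13  d2:4  d3:3  d4:2  d5:2  d6:2  d7:2 → peak 13
Best is N@2, peak 13.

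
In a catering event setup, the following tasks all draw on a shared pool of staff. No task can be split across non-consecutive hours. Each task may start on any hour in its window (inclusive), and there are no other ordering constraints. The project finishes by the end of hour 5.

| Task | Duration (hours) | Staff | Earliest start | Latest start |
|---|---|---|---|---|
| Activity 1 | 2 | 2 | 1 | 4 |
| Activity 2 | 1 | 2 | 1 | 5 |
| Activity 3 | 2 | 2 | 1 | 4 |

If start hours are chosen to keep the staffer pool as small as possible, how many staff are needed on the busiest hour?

2

Early-start (Activity 1@1, Activity 2@1, Activity 3@1) gives peak 6: h1:6  h2:4  h3:0  h4:0  h5:0.
Shift Activity 2→3, Activity 3→4.
Schedule Activity 1@1, Activity 2@3, Activity 3@4: h1:2  h2:2  h3:2  h4:2  h5:2 — peak 2.
Total staffer-hours = 10 over 5 hours ⇒ peak ≥ ⌈10/5⌉ = 2, so 2 is optimal.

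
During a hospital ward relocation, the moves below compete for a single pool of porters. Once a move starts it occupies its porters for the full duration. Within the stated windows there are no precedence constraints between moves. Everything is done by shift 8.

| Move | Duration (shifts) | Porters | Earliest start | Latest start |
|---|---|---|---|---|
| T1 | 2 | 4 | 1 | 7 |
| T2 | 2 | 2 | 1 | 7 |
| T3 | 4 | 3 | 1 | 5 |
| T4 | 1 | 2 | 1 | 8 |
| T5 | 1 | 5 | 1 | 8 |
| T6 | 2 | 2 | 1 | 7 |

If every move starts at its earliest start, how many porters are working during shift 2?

At early start, shift 2 has: T1, T2, T3, T6.
Demand: 4 + 2 + 3 + 2 = 11.

11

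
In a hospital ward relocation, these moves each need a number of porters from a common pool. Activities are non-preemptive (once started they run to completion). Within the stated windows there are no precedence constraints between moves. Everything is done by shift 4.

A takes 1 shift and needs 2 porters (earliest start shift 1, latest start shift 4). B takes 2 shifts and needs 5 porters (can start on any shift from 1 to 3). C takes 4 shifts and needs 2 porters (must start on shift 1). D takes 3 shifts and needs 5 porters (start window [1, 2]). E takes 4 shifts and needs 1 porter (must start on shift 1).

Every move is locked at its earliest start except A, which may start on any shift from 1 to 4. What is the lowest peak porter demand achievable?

13

A@1: s1:15  s2:13  s3:8  s4:3 → peak 15
A@2: s1:13  s2:15  s3:8  s4:3 → peak 15
A@3: s1:13  s2:13  s3:10  s4:3 → peak 13
A@4: s1:13  s2:13  s3:8  s4:5 → peak 13
Best is A@3, peak 13.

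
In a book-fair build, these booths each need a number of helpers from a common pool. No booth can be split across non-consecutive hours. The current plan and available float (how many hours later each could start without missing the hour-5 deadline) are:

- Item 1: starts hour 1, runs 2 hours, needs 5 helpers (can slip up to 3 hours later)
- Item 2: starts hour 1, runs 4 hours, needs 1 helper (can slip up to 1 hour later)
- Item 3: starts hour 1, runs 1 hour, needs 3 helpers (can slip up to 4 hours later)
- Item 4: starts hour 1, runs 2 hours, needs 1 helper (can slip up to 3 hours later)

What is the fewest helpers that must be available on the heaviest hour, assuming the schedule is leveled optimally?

6

Early-start (Item 1@1, Item 2@1, Item 3@1, Item 4@1) gives peak 10: h1:10  h2:7  h3:1  h4:1  h5:0.
Shift Item 3→3, Item 4→3.
Schedule Item 1@1, Item 2@1, Item 3@3, Item 4@3: h1:6  h2:6  h3:5  h4:2  h5:0 — peak 6.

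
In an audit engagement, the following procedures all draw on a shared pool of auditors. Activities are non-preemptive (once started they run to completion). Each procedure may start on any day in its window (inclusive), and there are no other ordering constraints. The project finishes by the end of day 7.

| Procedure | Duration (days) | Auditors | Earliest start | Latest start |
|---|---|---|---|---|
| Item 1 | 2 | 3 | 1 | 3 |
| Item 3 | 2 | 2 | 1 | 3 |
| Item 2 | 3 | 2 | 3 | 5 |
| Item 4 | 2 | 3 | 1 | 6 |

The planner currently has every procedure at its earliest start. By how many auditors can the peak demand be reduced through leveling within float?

Early-start peak: d1:8  d2:8  d3:2  d4:2  d5:2  d6:0  d7:0 ⇒ 8.
Leveled (Item 1@1, Item 3@3, Item 2@3, Item 4@6): d1:3  d2:3  d3:4  d4:4  d5:2  d6:3  d7:3 ⇒ 4.
Reduction 8 − 4 = 4.

4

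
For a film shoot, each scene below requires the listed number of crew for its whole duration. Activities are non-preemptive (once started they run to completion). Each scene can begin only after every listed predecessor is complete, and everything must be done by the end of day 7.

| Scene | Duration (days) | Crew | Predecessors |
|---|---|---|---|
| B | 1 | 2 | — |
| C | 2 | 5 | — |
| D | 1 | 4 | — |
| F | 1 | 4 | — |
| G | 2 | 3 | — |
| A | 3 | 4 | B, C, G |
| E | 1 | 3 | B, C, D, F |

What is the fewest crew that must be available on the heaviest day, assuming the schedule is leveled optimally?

7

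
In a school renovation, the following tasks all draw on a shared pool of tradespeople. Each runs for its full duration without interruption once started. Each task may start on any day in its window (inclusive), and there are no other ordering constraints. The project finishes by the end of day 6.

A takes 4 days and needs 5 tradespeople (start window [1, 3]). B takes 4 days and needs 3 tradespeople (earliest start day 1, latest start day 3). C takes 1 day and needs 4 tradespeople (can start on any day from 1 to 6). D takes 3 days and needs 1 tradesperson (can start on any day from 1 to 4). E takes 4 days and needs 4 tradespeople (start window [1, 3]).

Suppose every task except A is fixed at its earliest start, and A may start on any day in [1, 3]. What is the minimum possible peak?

A@1: d1:17  d2:13  d3:13  d4:12  d5:0  d6:0 → peak 17
A@2: d1:12  d2:13  d3:13  d4:12  d5:5  d6:0 → peak 13
A@3: d1:12  d2:8  d3:13  d4:12  d5:5  d6:5 → peak 13
Best is A@2, peak 13.

13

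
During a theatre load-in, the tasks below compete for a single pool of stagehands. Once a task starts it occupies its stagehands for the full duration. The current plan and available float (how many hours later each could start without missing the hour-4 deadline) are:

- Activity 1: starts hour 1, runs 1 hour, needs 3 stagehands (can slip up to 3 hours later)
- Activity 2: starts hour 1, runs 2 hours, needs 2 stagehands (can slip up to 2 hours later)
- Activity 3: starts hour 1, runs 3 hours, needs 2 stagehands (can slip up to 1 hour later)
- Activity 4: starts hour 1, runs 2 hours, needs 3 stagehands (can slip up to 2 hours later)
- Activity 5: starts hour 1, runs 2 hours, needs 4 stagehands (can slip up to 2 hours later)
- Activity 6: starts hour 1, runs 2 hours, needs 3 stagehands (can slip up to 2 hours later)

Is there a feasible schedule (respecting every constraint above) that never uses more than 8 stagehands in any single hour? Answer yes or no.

Total stagehand-hours = 33; over 4 hours the average is 33/4 > 8, so some hour must exceed 8.

no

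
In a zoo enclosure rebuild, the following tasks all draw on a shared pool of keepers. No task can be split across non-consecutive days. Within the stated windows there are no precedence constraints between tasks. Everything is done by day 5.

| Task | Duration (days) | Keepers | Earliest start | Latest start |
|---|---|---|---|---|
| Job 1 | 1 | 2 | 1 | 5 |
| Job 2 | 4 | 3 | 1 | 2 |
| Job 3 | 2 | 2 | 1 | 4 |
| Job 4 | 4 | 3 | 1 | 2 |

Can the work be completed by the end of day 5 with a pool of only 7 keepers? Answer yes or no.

The minimum achievable peak is 8; 7 < 8, so no feasible schedule stays within the cap.

no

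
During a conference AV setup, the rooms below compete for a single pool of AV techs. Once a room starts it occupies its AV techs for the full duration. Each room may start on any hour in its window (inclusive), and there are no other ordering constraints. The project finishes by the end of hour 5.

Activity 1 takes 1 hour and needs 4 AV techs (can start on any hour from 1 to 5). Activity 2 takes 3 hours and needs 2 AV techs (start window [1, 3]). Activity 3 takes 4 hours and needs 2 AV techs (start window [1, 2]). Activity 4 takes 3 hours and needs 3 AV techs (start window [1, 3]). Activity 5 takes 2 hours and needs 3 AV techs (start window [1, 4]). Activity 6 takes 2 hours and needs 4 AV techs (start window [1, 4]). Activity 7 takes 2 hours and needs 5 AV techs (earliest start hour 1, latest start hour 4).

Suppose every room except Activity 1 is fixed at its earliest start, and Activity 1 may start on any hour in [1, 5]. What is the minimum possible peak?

Activity 1@1: h1:23  h2:19  h3:7  h4:2  h5:0 → peak 23
Activity 1@2: h1:19  h2:23  h3:7  h4:2  h5:0 → peak 23
Activity 1@3: h1:19  h2:19  h3:11  h4:2  h5:0 → peak 19
Activity 1@4: h1:19  h2:19  h3:7  h4:6  h5:0 → peak 19
Activity 1@5: h1:19  h2:19  h3:7  h4:2  h5:4 → peak 19
Best is Activity 1@3, peak 19.

19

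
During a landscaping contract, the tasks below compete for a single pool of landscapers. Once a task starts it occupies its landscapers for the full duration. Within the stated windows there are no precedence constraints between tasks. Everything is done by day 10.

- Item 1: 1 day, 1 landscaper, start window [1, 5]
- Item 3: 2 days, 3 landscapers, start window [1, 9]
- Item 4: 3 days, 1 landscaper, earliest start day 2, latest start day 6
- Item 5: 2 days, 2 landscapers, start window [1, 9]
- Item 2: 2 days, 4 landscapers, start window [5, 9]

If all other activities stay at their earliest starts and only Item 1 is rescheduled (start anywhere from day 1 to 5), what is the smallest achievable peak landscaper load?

Item 1@1: d1:6  d2:6  d3:1  d4:1  d5:4  d6:4  d7:0  d8:0  d9:0  d10:0 → peak 6
Item 1@2: d1:5  d2:7  d3:1  d4:1  d5:4  d6:4  d7:0  d8:0  d9:0  d10:0 → peak 7
Item 1@3: d1:5  d2:6  d3:2  d4:1  d5:4  d6:4  d7:0  d8:0  d9:0  d10:0 → peak 6
Item 1@4: d1:5  d2:6  d3:1  d4:2  d5:4  d6:4  d7:0  d8:0  d9:0  d10:0 → peak 6
Item 1@5: d1:5  d2:6  d3:1  d4:1  d5:5  d6:4  d7:0  d8:0  d9:0  d10:0 → peak 6
Best is Item 1@1, peak 6.

6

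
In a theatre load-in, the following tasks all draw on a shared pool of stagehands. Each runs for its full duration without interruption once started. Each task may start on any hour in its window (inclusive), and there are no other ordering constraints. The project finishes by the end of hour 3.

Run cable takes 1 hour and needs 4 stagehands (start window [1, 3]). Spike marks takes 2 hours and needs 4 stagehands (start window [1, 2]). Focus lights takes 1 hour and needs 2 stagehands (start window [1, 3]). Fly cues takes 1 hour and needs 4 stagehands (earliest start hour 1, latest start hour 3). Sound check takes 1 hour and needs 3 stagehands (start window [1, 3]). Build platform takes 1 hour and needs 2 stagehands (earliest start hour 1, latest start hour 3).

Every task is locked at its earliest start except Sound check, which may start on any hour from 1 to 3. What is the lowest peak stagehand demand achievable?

16

Sound check@1: h1:19  h2:4  h3:0 → peak 19
Sound check@2: h1:16  h2:7  h3:0 → peak 16
Sound check@3: h1:16  h2:4  h3:3 → peak 16
Best is Sound check@2, peak 16.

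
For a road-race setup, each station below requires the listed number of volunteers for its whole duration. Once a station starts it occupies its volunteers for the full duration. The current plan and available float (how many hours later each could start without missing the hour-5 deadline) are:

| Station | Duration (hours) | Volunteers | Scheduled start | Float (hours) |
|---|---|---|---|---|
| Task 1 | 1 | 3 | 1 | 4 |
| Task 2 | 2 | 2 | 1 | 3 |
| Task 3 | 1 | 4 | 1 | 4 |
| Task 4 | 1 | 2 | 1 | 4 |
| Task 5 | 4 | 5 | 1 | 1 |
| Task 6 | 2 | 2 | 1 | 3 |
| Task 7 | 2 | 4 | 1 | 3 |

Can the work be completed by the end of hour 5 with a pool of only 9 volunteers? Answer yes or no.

yes

Schedule Task 1@1, Task 2@1, Task 3@1, Task 4@3, Task 5@2, Task 6@2, Task 7@4: h1:9  h2:9  h3:9  h4:9  h5:9 — peak 9 ≤ 9.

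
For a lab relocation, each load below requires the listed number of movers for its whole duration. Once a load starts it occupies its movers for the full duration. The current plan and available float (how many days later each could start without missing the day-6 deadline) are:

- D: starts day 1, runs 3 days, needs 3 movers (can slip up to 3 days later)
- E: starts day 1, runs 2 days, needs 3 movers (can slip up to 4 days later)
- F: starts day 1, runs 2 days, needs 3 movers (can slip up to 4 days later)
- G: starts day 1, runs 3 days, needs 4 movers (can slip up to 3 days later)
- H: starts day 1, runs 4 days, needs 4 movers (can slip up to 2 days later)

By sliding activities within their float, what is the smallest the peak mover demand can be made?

Early-start (D@1, E@1, F@1, G@1, H@1) gives peak 17: d1:17  d2:17  d3:11  d4:4  d5:0  d6:0.
Shift G→4, H→3.
Schedule D@1, E@1, F@1, G@4, H@3: d1:9  d2:9  d3:7  d4:8  d5:8  d6:8 — peak 9.
Total mover-days = 49 over 6 days ⇒ peak ≥ ⌈49/6⌉ = 9, so 9 is optimal.

9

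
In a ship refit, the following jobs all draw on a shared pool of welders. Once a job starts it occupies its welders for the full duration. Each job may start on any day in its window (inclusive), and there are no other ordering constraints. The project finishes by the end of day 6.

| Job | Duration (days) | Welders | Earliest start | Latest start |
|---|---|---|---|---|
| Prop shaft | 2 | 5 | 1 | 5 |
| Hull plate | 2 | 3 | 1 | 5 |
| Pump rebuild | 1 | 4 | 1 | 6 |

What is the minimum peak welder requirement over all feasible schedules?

Early-start (Prop shaft@1, Hull plate@1, Pump rebuild@1) gives peak 12: d1:12  d2:8  d3:0  d4:0  d5:0  d6:0.
Shift Hull plate→3, Pump rebuild→5.
Schedule Prop shaft@1, Hull plate@3, Pump rebuild@5: d1:5  d2:5  d3:3  d4:3  d5:4  d6:0 — peak 5.

5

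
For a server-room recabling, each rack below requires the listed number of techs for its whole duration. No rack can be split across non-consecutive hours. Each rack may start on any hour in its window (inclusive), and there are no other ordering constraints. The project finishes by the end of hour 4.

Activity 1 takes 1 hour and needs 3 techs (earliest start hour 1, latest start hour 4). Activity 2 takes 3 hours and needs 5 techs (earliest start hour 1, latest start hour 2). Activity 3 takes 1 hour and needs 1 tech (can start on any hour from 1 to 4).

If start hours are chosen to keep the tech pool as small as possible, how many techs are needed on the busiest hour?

Early-start (Activity 1@1, Activity 2@1, Activity 3@1) gives peak 9: h1:9  h2:5  h3:5  h4:0.
Shift Activity 2→2.
Schedule Activity 1@1, Activity 2@2, Activity 3@1: h1:4  h2:5  h3:5  h4:5 — peak 5.
Total tech-hours = 19 over 4 hours ⇒ peak ≥ ⌈19/4⌉ = 5, so 5 is optimal.

5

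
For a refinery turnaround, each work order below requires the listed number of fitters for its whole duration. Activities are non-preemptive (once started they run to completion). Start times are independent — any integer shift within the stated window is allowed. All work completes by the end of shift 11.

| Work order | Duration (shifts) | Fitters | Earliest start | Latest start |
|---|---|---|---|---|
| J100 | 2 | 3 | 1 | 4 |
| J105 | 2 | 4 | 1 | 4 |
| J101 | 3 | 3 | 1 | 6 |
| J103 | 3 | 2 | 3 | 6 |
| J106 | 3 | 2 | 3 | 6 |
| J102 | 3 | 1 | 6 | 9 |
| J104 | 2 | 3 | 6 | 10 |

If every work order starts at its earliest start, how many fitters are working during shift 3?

At early start, shift 3 has: J101, J103, J106.
Demand: 3 + 2 + 2 = 7.

7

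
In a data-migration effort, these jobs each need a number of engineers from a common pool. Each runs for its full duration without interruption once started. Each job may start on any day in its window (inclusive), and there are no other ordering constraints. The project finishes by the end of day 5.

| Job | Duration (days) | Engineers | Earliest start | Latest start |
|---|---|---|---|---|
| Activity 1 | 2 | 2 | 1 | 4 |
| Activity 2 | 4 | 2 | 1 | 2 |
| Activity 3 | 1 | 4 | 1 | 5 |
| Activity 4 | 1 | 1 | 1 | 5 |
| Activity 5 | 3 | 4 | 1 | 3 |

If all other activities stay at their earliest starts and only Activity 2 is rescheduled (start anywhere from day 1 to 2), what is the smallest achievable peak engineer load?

11

Activity 2@1: d1:13  d2:8  d3:6  d4:2  d5:0 → peak 13
Activity 2@2: d1:11  d2:8  d3:6  d4:2  d5:2 → peak 11
Best is Activity 2@2, peak 11.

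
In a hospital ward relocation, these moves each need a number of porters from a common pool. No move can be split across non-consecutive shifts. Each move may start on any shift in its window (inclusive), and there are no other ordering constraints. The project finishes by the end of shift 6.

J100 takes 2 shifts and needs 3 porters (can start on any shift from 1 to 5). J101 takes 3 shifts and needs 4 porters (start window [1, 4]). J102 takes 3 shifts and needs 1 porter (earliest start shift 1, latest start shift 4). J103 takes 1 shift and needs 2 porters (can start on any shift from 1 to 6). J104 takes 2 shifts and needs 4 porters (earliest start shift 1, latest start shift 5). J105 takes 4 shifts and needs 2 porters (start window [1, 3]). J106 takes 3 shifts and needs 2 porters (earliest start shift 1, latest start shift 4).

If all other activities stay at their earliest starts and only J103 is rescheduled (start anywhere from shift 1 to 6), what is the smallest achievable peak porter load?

16

J103@1: s1:18  s2:16  s3:9  s4:2  s5:0  s6:0 → peak 18
J103@2: s1:16  s2:18  s3:9  s4:2  s5:0  s6:0 → peak 18
J103@3: s1:16  s2:16  s3:11  s4:2  s5:0  s6:0 → peak 16
J103@4: s1:16  s2:16  s3:9  s4:4  s5:0  s6:0 → peak 16
J103@5: s1:16  s2:16  s3:9  s4:2  s5:2  s6:0 → peak 16
J103@6: s1:16  s2:16  s3:9  s4:2  s5:0  s6:2 → peak 16
Best is J103@3, peak 16.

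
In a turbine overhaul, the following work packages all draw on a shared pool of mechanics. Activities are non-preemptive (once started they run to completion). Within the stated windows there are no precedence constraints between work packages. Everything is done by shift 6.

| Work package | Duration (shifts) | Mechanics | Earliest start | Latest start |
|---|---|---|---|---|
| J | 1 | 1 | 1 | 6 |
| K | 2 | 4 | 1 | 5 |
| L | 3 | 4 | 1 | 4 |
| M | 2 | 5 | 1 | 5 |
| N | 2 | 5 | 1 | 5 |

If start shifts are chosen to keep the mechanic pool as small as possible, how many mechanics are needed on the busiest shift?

9

Early-start (J@1, K@1, L@1, M@1, N@1) gives peak 19: s1:19  s2:18  s3:4  s4:0  s5:0  s6:0.
Shift M→3, N→5.
Schedule J@1, K@1, L@1, M@3, N@5: s1:9  s2:8  s3:9  s4:5  s5:5  s6:5 — peak 9.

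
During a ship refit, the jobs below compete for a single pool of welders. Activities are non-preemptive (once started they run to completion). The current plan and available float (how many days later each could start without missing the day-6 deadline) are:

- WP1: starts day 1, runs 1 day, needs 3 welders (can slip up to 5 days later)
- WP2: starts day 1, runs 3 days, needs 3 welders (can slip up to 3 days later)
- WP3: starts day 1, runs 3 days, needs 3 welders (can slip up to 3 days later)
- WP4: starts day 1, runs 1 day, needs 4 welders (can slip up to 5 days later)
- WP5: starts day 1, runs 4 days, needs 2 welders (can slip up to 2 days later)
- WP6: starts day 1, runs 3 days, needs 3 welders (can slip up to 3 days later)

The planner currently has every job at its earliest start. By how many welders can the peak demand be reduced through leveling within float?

10

Early-start peak: d1:18  d2:11  d3:11  d4:2  d5:0  d6:0 ⇒ 18.
Leveled (WP1@1, WP2@1, WP3@2, WP4@5, WP5@1, WP6@4): d1:8  d2:8  d3:8  d4:8  d5:7  d6:3 ⇒ 8.
Reduction 18 − 8 = 10.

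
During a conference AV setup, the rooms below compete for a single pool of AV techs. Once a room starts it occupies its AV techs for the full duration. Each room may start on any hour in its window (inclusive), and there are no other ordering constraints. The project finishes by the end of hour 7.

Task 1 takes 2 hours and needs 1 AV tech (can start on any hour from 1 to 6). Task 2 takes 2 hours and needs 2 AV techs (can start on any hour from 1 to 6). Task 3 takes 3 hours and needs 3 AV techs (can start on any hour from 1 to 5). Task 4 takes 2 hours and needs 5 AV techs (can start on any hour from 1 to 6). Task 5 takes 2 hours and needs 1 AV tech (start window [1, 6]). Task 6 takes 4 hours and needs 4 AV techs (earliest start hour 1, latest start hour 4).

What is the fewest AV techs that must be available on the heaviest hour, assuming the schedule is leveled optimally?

7

Early-start (Task 1@1, Task 2@1, Task 3@1, Task 4@1, Task 5@1, Task 6@1) gives peak 16: h1:16  h2:16  h3:7  h4:4  h5:0  h6:0  h7:0.
Shift Task 3→3, Task 4→6, Task 5→5.
Schedule Task 1@1, Task 2@1, Task 3@3, Task 4@6, Task 5@5, Task 6@1: h1:7  h2:7  h3:7  h4:7  h5:4  h6:6  h7:5 — peak 7.
Total AV tech-hours = 43 over 7 hours ⇒ peak ≥ ⌈43/7⌉ = 7, so 7 is optimal.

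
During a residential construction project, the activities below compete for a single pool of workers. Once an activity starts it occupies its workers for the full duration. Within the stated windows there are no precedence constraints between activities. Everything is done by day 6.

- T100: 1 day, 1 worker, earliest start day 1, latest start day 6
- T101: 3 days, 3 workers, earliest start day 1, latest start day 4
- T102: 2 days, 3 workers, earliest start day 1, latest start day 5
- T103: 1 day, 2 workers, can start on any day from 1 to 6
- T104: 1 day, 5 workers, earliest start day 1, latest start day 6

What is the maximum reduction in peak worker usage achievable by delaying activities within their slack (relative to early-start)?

Early-start peak: d1:14  d2:6  d3:3  d4:0  d5:0  d6:0 ⇒ 14.
Leveled (T100@1, T101@1, T102@4, T103@2, T104@6): d1:4  d2:5  d3:3  d4:3  d5:3  d6:5 ⇒ 5.
Reduction 14 − 5 = 9.

9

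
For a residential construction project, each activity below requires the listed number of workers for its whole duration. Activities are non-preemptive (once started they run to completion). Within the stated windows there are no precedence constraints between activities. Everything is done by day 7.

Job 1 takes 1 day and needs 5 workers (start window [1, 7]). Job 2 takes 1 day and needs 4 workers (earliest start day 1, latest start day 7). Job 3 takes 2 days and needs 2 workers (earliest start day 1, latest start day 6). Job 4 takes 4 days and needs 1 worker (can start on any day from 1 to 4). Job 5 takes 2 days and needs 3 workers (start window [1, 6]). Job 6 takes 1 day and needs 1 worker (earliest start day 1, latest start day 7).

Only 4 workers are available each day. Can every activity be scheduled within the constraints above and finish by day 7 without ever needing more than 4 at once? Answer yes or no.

no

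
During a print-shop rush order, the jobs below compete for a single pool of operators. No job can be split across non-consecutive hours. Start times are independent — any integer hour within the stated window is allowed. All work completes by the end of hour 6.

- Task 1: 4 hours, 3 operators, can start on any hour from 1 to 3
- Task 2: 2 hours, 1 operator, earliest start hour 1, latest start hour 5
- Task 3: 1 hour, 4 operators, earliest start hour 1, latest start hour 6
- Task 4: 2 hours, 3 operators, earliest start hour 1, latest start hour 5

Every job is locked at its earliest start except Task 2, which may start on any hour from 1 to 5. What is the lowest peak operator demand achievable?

10

Task 2@1: h1:11  h2:7  h3:3  h4:3  h5:0  h6:0 → peak 11
Task 2@2: h1:10  h2:7  h3:4  h4:3  h5:0  h6:0 → peak 10
Task 2@3: h1:10  h2:6  h3:4  h4:4  h5:0  h6:0 → peak 10
Task 2@4: h1:10  h2:6  h3:3  h4:4  h5:1  h6:0 → peak 10
Task 2@5: h1:10  h2:6  h3:3  h4:3  h5:1  h6:1 → peak 10
Best is Task 2@2, peak 10.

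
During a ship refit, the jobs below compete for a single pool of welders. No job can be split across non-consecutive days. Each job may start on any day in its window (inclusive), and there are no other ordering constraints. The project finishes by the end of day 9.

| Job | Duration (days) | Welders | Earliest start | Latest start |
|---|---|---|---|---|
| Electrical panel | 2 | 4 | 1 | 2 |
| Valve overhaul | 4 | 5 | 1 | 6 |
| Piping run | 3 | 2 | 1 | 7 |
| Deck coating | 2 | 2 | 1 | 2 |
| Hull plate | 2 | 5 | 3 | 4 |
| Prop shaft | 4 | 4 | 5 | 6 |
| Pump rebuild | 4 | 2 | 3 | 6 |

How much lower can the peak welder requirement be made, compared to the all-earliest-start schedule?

Early-start peak: d1:13  d2:13  d3:14  d4:12  d5:6  d6:6  d7:4  d8:4  d9:0 ⇒ 14.
Leveled (Electrical panel@1, Valve overhaul@1, Piping run@5, Deck coating@1, Hull plate@3, Prop shaft@5, Pump rebuild@5): d1:11  d2:11  d3:10  d4:10  d5:8  d6:8  d7:8  d8:6  d9:0 ⇒ 11.
Reduction 14 − 11 = 3.

3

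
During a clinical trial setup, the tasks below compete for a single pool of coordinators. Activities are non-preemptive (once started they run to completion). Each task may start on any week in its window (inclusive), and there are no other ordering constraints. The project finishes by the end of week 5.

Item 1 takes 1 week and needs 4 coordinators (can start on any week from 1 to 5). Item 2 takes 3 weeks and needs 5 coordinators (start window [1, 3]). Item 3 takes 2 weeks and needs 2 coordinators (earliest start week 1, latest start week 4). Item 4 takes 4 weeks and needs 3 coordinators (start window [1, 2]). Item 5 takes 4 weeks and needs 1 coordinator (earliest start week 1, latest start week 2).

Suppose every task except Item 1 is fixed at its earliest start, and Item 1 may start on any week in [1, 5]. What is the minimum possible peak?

Item 1@1: w1:15  w2:11  w3:9  w4:4  w5:0 → peak 15
Item 1@2: w1:11  w2:15  w3:9  w4:4  w5:0 → peak 15
Item 1@3: w1:11  w2:11  w3:13  w4:4  w5:0 → peak 13
Item 1@4: w1:11  w2:11  w3:9  w4:8  w5:0 → peak 11
Item 1@5: w1:11  w2:11  w3:9  w4:4  w5:4 → peak 11
Best is Item 1@4, peak 11.

11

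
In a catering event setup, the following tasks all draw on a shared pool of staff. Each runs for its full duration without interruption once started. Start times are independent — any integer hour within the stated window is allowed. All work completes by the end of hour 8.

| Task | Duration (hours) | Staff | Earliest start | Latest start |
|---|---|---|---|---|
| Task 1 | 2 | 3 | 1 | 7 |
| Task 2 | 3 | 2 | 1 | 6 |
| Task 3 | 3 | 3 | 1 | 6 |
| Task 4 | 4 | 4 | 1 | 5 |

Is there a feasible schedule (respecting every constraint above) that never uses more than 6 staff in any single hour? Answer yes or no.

yes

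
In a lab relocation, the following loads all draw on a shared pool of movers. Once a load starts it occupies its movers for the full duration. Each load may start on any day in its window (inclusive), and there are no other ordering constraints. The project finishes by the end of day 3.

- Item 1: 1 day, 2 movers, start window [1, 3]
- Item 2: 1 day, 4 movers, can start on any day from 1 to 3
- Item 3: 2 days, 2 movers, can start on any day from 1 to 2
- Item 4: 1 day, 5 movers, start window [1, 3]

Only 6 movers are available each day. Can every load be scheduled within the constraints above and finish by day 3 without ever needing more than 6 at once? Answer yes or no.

Schedule Item 1@1, Item 2@2, Item 3@1, Item 4@3: d1:4  d2:6  d3:5 — peak 6 ≤ 6.

yes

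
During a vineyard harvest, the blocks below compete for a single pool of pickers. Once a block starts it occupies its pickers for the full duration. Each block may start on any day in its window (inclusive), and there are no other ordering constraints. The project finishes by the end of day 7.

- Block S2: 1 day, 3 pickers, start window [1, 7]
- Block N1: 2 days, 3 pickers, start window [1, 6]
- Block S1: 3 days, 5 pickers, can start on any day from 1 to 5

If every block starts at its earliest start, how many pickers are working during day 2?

At early start, day 2 has: Block N1, Block S1.
Demand: 3 + 5 = 8.

8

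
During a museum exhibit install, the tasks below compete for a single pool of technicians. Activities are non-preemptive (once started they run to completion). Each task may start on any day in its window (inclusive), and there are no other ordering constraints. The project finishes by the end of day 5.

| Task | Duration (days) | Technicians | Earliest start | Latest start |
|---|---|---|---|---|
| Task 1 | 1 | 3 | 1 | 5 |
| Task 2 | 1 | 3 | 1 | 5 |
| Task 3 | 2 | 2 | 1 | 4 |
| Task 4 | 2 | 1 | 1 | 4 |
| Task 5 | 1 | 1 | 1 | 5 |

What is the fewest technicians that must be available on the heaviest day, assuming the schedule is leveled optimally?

3

Early-start (Task 1@1, Task 2@1, Task 3@1, Task 4@1, Task 5@1) gives peak 10: d1:10  d2:3  d3:0  d4:0  d5:0.
Shift Task 2→2, Task 3→3, Task 4→3, Task 5→5.
Schedule Task 1@1, Task 2@2, Task 3@3, Task 4@3, Task 5@5: d1:3  d2:3  d3:3  d4:3  d5:1 — peak 3.
Total technician-days = 13 over 5 days ⇒ peak ≥ ⌈13/5⌉ = 3, so 3 is optimal.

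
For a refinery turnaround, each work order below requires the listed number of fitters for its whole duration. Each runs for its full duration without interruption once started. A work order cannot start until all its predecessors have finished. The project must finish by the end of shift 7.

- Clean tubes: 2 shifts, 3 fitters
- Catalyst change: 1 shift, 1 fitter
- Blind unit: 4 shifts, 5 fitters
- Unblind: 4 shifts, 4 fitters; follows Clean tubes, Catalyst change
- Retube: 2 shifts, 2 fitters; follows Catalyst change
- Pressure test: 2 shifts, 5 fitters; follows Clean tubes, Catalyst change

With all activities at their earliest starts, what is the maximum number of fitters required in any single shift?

Early-start schedule: Clean tubes@1, Catalyst change@1, Blind unit@1, Unblind@3, Retube@2, Pressure test@3.
Load per shift: shift 1: 9, shift 2: 10, shift 3: 16, shift 4: 14, shift 5: 4, shift 6: 4, shift 7: 0.
Peak is 16.

16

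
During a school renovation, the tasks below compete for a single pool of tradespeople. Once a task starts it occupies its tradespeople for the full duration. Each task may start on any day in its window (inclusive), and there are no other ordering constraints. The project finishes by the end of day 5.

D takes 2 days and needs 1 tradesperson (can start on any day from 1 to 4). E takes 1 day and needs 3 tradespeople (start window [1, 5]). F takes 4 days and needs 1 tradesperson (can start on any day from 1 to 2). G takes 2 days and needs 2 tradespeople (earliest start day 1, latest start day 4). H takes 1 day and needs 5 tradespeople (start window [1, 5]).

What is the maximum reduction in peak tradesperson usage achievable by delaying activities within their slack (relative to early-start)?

Early-start peak: d1:12  d2:4  d3:1  d4:1  d5:0 ⇒ 12.
Leveled (D@1, E@1, F@1, G@2, H@5): d1:5  d2:4  d3:3  d4:1  d5:5 ⇒ 5.
Reduction 12 − 5 = 7.

7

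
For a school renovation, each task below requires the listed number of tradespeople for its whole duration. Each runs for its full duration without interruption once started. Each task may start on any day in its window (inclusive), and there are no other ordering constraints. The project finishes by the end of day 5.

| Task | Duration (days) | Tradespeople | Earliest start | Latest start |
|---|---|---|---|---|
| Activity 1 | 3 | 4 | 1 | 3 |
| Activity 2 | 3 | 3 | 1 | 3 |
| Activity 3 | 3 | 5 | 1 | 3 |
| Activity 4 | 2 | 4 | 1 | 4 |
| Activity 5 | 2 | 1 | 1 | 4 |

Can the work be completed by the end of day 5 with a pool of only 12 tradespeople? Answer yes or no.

Schedule Activity 1@1, Activity 2@1, Activity 3@1, Activity 4@4, Activity 5@4: d1:12  d2:12  d3:12  d4:5  d5:5 — peak 12 ≤ 12.

yes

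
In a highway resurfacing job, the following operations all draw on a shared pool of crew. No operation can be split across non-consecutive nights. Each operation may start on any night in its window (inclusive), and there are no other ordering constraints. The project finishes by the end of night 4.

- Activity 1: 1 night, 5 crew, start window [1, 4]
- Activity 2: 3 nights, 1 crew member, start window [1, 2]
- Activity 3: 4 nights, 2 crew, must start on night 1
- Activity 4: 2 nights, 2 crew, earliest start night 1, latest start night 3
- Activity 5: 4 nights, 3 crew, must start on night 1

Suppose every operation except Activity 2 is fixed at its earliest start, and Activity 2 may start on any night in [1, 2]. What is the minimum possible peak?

12

Activity 2@1: n1:13  n2:8  n3:6  n4:5 → peak 13
Activity 2@2: n1:12  n2:8  n3:6  n4:6 → peak 12
Best is Activity 2@2, peak 12.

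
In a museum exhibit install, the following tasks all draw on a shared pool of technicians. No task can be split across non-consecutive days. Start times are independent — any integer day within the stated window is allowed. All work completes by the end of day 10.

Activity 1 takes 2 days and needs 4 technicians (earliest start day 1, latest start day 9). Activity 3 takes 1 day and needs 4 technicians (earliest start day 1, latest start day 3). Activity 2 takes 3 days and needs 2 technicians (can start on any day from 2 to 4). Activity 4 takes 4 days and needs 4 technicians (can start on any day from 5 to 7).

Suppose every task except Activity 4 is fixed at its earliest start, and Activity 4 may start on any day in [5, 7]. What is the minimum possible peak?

8

Activity 4@5: d1:8  d2:6  d3:2  d4:2  d5:4  d6:4  d7:4  d8:4  d9:0  d10:0 → peak 8
Activity 4@6: d1:8  d2:6  d3:2  d4:2  d5:0  d6:4  d7:4  d8:4  d9:4  d10:0 → peak 8
Activity 4@7: d1:8  d2:6  d3:2  d4:2  d5:0  d6:0  d7:4  d8:4  d9:4  d10:4 → peak 8
Best is Activity 4@5, peak 8.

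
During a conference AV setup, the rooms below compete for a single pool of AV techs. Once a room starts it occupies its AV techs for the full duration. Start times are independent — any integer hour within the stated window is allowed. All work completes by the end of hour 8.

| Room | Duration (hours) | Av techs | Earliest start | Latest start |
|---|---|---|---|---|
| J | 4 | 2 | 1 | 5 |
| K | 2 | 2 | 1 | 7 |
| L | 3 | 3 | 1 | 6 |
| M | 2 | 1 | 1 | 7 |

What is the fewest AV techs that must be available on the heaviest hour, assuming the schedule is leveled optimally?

Early-start (J@1, K@1, L@1, M@1) gives peak 8: h1:8  h2:8  h3:5  h4:2  h5:0  h6:0  h7:0  h8:0.
Shift L→5, M→3.
Schedule J@1, K@1, L@5, M@3: h1:4  h2:4  h3:3  h4:3  h5:3  h6:3  h7:3  h8:0 — peak 4.

4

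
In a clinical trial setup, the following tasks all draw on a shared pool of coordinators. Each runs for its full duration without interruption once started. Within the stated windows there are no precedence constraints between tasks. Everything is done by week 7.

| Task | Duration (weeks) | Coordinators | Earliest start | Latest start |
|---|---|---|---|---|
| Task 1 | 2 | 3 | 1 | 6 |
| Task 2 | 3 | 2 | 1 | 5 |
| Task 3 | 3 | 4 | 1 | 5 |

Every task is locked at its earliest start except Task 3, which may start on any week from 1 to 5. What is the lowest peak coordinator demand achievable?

Task 3@1: w1:9  w2:9  w3:6  w4:0  w5:0  w6:0  w7:0 → peak 9
Task 3@2: w1:5  w2:9  w3:6  w4:4  w5:0  w6:0  w7:0 → peak 9
Task 3@3: w1:5  w2:5  w3:6  w4:4  w5:4  w6:0  w7:0 → peak 6
Task 3@4: w1:5  w2:5  w3:2  w4:4  w5:4  w6:4  w7:0 → peak 5
Task 3@5: w1:5  w2:5  w3:2  w4:0  w5:4  w6:4  w7:4 → peak 5
Best is Task 3@4, peak 5.

5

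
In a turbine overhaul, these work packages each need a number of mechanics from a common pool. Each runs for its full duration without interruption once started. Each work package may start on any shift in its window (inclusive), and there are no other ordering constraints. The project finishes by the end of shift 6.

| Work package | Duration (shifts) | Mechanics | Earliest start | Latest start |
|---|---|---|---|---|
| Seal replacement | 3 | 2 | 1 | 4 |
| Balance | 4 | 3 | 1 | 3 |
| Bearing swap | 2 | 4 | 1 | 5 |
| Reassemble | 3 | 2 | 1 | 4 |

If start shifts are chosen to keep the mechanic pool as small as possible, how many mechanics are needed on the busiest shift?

6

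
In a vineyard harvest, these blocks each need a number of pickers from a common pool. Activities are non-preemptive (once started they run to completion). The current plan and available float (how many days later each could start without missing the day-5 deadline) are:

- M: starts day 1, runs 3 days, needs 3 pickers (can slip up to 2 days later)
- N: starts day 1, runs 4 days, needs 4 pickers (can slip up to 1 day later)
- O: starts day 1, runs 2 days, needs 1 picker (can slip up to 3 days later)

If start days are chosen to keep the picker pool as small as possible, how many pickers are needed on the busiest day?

Early-start (M@1, N@1, O@1) gives peak 8: d1:8  d2:8  d3:7  d4:4  d5:0.
Shift O→4.
Schedule M@1, N@1, O@4: d1:7  d2:7  d3:7  d4:5  d5:1 — peak 7.
No arrangement of the 24 feasible schedules does better.

7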